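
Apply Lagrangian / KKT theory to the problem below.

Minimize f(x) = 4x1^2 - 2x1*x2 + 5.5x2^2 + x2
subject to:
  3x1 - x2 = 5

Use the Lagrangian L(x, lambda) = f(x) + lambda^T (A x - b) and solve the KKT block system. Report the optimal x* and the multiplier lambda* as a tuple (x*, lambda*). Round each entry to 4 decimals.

Form the Lagrangian:
  L(x, lambda) = (1/2) x^T Q x + c^T x + lambda^T (A x - b)
Stationarity (grad_x L = 0): Q x + c + A^T lambda = 0.
Primal feasibility: A x = b.

This gives the KKT block system:
  [ Q   A^T ] [ x     ]   [-c ]
  [ A    0  ] [ lambda ] = [ b ]

Solving the linear system:
  x*      = (1.6, -0.2)
  lambda* = (-4.4)
  f(x*)   = 10.9

x* = (1.6, -0.2), lambda* = (-4.4)


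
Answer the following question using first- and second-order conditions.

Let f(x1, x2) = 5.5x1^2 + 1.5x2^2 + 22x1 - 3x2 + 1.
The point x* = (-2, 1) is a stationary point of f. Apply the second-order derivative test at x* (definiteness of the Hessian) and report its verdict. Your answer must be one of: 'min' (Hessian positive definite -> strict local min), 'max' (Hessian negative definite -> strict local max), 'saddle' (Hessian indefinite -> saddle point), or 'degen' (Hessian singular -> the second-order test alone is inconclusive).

Compute the Hessian H = grad^2 f:
  H = [[11, 0], [0, 3]]
Verify stationarity: grad f(x*) = H x* + g = (0, 0).
Eigenvalues of H: 3, 11.
Both eigenvalues > 0, so H is positive definite -> x* is a strict local min.

min


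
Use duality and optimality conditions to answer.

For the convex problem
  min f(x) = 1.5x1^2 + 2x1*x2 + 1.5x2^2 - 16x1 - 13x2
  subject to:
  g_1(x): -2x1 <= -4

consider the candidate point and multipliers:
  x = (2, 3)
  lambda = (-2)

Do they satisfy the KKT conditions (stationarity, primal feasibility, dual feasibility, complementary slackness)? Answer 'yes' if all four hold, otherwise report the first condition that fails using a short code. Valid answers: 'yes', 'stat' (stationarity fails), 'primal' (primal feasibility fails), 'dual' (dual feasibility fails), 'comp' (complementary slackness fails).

Gradient of f: grad f(x) = Q x + c = (-4, 0)
Constraint values g_i(x) = a_i^T x - b_i:
  g_1((2, 3)) = 0
Stationarity residual: grad f(x) + sum_i lambda_i a_i = (0, 0)
  -> stationarity OK
Primal feasibility (all g_i <= 0): OK
Dual feasibility (all lambda_i >= 0): FAILS
Complementary slackness (lambda_i * g_i(x) = 0 for all i): OK

Verdict: the first failing condition is dual_feasibility -> dual.

dual


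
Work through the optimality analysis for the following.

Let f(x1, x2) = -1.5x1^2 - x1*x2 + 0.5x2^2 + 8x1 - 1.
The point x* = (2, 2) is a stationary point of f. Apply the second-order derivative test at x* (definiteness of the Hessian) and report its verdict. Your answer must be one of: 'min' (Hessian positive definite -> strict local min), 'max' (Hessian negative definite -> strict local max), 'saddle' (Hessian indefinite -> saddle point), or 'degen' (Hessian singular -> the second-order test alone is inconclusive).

Compute the Hessian H = grad^2 f:
  H = [[-3, -1], [-1, 1]]
Verify stationarity: grad f(x*) = H x* + g = (0, 0).
Eigenvalues of H: -3.2361, 1.2361.
Eigenvalues have mixed signs, so H is indefinite -> x* is a saddle point.

saddle


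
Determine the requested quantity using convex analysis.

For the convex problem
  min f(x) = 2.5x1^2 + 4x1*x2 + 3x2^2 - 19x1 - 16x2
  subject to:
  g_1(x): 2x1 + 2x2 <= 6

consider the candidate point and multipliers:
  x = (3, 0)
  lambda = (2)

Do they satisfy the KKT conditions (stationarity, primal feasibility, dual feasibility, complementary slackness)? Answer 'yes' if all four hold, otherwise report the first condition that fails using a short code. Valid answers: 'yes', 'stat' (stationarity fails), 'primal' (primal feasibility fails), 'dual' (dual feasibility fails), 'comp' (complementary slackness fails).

Gradient of f: grad f(x) = Q x + c = (-4, -4)
Constraint values g_i(x) = a_i^T x - b_i:
  g_1((3, 0)) = 0
Stationarity residual: grad f(x) + sum_i lambda_i a_i = (0, 0)
  -> stationarity OK
Primal feasibility (all g_i <= 0): OK
Dual feasibility (all lambda_i >= 0): OK
Complementary slackness (lambda_i * g_i(x) = 0 for all i): OK

Verdict: yes, KKT holds.

yes


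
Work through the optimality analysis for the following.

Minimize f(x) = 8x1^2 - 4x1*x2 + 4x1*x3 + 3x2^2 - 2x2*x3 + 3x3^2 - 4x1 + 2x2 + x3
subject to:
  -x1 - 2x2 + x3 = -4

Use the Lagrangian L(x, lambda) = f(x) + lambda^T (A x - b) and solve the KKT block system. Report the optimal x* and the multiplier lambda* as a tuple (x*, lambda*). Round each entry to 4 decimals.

Form the Lagrangian:
  L(x, lambda) = (1/2) x^T Q x + c^T x + lambda^T (A x - b)
Stationarity (grad_x L = 0): Q x + c + A^T lambda = 0.
Primal feasibility: A x = b.

This gives the KKT block system:
  [ Q   A^T ] [ x     ]   [-c ]
  [ A    0  ] [ lambda ] = [ b ]

Solving the linear system:
  x*      = (0.9526, 1.0302, -0.9871)
  lambda* = (3.1724)
  f(x*)   = 4.9763

x* = (0.9526, 1.0302, -0.9871), lambda* = (3.1724)


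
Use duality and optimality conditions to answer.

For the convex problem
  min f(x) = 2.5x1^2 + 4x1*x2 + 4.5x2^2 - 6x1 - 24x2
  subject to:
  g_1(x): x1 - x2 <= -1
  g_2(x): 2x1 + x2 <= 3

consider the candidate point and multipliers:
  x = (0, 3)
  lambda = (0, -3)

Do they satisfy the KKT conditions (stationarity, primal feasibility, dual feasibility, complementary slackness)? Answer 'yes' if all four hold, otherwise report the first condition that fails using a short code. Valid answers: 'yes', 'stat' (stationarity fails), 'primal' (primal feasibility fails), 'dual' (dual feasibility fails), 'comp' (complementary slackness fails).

Gradient of f: grad f(x) = Q x + c = (6, 3)
Constraint values g_i(x) = a_i^T x - b_i:
  g_1((0, 3)) = -2
  g_2((0, 3)) = 0
Stationarity residual: grad f(x) + sum_i lambda_i a_i = (0, 0)
  -> stationarity OK
Primal feasibility (all g_i <= 0): OK
Dual feasibility (all lambda_i >= 0): FAILS
Complementary slackness (lambda_i * g_i(x) = 0 for all i): OK

Verdict: the first failing condition is dual_feasibility -> dual.

dual


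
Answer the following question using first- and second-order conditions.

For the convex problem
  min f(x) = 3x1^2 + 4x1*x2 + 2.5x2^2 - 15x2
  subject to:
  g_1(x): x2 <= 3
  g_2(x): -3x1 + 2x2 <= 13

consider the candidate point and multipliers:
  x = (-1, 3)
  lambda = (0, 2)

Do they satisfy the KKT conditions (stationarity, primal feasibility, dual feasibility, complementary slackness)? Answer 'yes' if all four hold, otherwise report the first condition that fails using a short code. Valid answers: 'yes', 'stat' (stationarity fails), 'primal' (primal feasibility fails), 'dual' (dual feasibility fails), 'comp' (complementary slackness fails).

Gradient of f: grad f(x) = Q x + c = (6, -4)
Constraint values g_i(x) = a_i^T x - b_i:
  g_1((-1, 3)) = 0
  g_2((-1, 3)) = -4
Stationarity residual: grad f(x) + sum_i lambda_i a_i = (0, 0)
  -> stationarity OK
Primal feasibility (all g_i <= 0): OK
Dual feasibility (all lambda_i >= 0): OK
Complementary slackness (lambda_i * g_i(x) = 0 for all i): FAILS

Verdict: the first failing condition is complementary_slackness -> comp.

comp


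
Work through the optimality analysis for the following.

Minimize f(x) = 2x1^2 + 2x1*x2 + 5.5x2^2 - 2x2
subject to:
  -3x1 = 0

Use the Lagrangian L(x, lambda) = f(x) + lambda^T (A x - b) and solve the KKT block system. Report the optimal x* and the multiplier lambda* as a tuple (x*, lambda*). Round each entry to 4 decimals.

Form the Lagrangian:
  L(x, lambda) = (1/2) x^T Q x + c^T x + lambda^T (A x - b)
Stationarity (grad_x L = 0): Q x + c + A^T lambda = 0.
Primal feasibility: A x = b.

This gives the KKT block system:
  [ Q   A^T ] [ x     ]   [-c ]
  [ A    0  ] [ lambda ] = [ b ]

Solving the linear system:
  x*      = (0, 0.1818)
  lambda* = (0.1212)
  f(x*)   = -0.1818

x* = (0, 0.1818), lambda* = (0.1212)


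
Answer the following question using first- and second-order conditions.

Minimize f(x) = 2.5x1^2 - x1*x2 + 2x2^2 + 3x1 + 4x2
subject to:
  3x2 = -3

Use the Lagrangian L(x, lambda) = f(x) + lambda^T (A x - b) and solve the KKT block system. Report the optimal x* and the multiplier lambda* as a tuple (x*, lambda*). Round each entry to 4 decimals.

Form the Lagrangian:
  L(x, lambda) = (1/2) x^T Q x + c^T x + lambda^T (A x - b)
Stationarity (grad_x L = 0): Q x + c + A^T lambda = 0.
Primal feasibility: A x = b.

This gives the KKT block system:
  [ Q   A^T ] [ x     ]   [-c ]
  [ A    0  ] [ lambda ] = [ b ]

Solving the linear system:
  x*      = (-0.8, -1)
  lambda* = (-0.2667)
  f(x*)   = -3.6

x* = (-0.8, -1), lambda* = (-0.2667)


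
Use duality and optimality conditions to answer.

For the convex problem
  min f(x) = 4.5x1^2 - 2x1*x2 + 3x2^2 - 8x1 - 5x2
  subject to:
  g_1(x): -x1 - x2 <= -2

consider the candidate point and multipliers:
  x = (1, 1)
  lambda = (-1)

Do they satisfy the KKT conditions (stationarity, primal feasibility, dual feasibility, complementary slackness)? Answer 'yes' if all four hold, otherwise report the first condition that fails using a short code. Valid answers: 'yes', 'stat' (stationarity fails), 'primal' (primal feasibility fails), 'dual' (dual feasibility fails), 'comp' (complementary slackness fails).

Gradient of f: grad f(x) = Q x + c = (-1, -1)
Constraint values g_i(x) = a_i^T x - b_i:
  g_1((1, 1)) = 0
Stationarity residual: grad f(x) + sum_i lambda_i a_i = (0, 0)
  -> stationarity OK
Primal feasibility (all g_i <= 0): OK
Dual feasibility (all lambda_i >= 0): FAILS
Complementary slackness (lambda_i * g_i(x) = 0 for all i): OK

Verdict: the first failing condition is dual_feasibility -> dual.

dual


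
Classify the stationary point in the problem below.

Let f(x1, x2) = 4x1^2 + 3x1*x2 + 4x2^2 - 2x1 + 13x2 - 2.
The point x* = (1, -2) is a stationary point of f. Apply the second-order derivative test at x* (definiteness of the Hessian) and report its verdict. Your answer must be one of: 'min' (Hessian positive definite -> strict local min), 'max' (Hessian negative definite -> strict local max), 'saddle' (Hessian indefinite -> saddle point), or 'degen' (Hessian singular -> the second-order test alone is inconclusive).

Compute the Hessian H = grad^2 f:
  H = [[8, 3], [3, 8]]
Verify stationarity: grad f(x*) = H x* + g = (0, 0).
Eigenvalues of H: 5, 11.
Both eigenvalues > 0, so H is positive definite -> x* is a strict local min.

min


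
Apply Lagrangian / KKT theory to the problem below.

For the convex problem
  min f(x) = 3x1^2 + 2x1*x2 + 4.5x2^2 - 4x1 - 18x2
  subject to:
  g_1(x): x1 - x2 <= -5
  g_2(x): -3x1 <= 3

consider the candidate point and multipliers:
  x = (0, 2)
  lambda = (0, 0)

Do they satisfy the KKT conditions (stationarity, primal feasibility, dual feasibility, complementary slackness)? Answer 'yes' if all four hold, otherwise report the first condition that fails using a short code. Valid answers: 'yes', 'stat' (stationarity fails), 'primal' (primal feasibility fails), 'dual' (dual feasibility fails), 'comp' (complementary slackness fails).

Gradient of f: grad f(x) = Q x + c = (0, 0)
Constraint values g_i(x) = a_i^T x - b_i:
  g_1((0, 2)) = 3
  g_2((0, 2)) = -3
Stationarity residual: grad f(x) + sum_i lambda_i a_i = (0, 0)
  -> stationarity OK
Primal feasibility (all g_i <= 0): FAILS
Dual feasibility (all lambda_i >= 0): OK
Complementary slackness (lambda_i * g_i(x) = 0 for all i): OK

Verdict: the first failing condition is primal_feasibility -> primal.

primal


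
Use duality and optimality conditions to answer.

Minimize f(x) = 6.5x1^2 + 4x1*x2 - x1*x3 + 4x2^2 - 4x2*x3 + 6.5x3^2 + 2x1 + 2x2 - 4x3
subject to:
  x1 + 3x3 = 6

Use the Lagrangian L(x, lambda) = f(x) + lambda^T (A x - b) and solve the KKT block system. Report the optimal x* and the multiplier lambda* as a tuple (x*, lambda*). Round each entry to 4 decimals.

Form the Lagrangian:
  L(x, lambda) = (1/2) x^T Q x + c^T x + lambda^T (A x - b)
Stationarity (grad_x L = 0): Q x + c + A^T lambda = 0.
Primal feasibility: A x = b.

This gives the KKT block system:
  [ Q   A^T ] [ x     ]   [-c ]
  [ A    0  ] [ lambda ] = [ b ]

Solving the linear system:
  x*      = (0.2885, 0.5577, 1.9038)
  lambda* = (-6.0769)
  f(x*)   = 15.2692

x* = (0.2885, 0.5577, 1.9038), lambda* = (-6.0769)


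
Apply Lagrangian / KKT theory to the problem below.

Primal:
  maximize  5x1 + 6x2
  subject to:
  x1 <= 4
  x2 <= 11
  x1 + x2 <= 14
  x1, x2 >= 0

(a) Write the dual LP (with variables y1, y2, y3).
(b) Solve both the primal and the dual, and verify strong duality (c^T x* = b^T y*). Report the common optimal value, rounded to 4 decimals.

The standard primal-dual pair for 'max c^T x s.t. A x <= b, x >= 0' is:
  Dual:  min b^T y  s.t.  A^T y >= c,  y >= 0.

So the dual LP is:
  minimize  4y1 + 11y2 + 14y3
  subject to:
    y1 + y3 >= 5
    y2 + y3 >= 6
    y1, y2, y3 >= 0

Solving the primal: x* = (3, 11).
  primal value c^T x* = 81.
Solving the dual: y* = (0, 1, 5).
  dual value b^T y* = 81.
Strong duality: c^T x* = b^T y*. Confirmed.

81


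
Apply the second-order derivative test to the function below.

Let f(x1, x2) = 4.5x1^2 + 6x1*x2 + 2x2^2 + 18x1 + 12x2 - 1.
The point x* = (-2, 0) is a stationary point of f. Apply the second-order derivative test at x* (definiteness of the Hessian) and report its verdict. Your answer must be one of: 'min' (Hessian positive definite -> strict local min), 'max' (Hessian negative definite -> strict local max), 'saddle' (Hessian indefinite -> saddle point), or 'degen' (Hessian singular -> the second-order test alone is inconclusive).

Compute the Hessian H = grad^2 f:
  H = [[9, 6], [6, 4]]
Verify stationarity: grad f(x*) = H x* + g = (0, 0).
Eigenvalues of H: 0, 13.
H has a zero eigenvalue (singular; positive semidefinite but not definite), so H is neither positive definite, negative definite, nor indefinite. The second-order test alone is inconclusive -> degen.
(Indeed, f is constant along the null direction of H through x*, so x* is not a strict local extremum.)

degen


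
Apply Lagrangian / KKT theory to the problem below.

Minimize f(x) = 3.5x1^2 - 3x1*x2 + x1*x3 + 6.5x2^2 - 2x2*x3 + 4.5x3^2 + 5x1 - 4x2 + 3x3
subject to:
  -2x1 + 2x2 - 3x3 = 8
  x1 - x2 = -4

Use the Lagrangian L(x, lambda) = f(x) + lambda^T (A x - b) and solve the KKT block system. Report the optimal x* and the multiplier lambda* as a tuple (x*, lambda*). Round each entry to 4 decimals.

Form the Lagrangian:
  L(x, lambda) = (1/2) x^T Q x + c^T x + lambda^T (A x - b)
Stationarity (grad_x L = 0): Q x + c + A^T lambda = 0.
Primal feasibility: A x = b.

This gives the KKT block system:
  [ Q   A^T ] [ x     ]   [-c ]
  [ A    0  ] [ lambda ] = [ b ]

Solving the linear system:
  x*      = (-2.9286, 1.0714, 0)
  lambda* = (-0.6905, 17.3333)
  f(x*)   = 27.9643

x* = (-2.9286, 1.0714, 0), lambda* = (-0.6905, 17.3333)


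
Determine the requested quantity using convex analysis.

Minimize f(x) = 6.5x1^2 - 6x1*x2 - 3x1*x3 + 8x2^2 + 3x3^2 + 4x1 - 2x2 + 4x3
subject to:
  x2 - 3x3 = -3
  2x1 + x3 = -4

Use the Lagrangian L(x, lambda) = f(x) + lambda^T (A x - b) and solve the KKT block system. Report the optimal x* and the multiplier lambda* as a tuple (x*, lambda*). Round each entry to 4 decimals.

Form the Lagrangian:
  L(x, lambda) = (1/2) x^T Q x + c^T x + lambda^T (A x - b)
Stationarity (grad_x L = 0): Q x + c + A^T lambda = 0.
Primal feasibility: A x = b.

This gives the KKT block system:
  [ Q   A^T ] [ x     ]   [-c ]
  [ A    0  ] [ lambda ] = [ b ]

Solving the linear system:
  x*      = (-2.2927, -1.2439, 0.5854)
  lambda* = (8.1463, 10.0488)
  f(x*)   = 30.1463

x* = (-2.2927, -1.2439, 0.5854), lambda* = (8.1463, 10.0488)


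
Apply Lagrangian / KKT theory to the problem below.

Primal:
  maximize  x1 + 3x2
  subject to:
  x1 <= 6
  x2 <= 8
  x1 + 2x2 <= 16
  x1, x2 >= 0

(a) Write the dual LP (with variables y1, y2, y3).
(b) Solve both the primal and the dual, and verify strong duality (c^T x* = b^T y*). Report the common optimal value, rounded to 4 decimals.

The standard primal-dual pair for 'max c^T x s.t. A x <= b, x >= 0' is:
  Dual:  min b^T y  s.t.  A^T y >= c,  y >= 0.

So the dual LP is:
  minimize  6y1 + 8y2 + 16y3
  subject to:
    y1 + y3 >= 1
    y2 + 2y3 >= 3
    y1, y2, y3 >= 0

Solving the primal: x* = (0, 8).
  primal value c^T x* = 24.
Solving the dual: y* = (0, 0, 1.5).
  dual value b^T y* = 24.
Strong duality: c^T x* = b^T y*. Confirmed.

24


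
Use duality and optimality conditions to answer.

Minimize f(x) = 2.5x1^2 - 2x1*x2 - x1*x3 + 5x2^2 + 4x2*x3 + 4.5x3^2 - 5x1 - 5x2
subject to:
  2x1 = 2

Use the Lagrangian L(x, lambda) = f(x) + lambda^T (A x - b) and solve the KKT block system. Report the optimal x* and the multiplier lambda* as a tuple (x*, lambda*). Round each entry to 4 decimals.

Form the Lagrangian:
  L(x, lambda) = (1/2) x^T Q x + c^T x + lambda^T (A x - b)
Stationarity (grad_x L = 0): Q x + c + A^T lambda = 0.
Primal feasibility: A x = b.

This gives the KKT block system:
  [ Q   A^T ] [ x     ]   [-c ]
  [ A    0  ] [ lambda ] = [ b ]

Solving the linear system:
  x*      = (1, 0.7973, -0.2432)
  lambda* = (0.6757)
  f(x*)   = -5.1689

x* = (1, 0.7973, -0.2432), lambda* = (0.6757)


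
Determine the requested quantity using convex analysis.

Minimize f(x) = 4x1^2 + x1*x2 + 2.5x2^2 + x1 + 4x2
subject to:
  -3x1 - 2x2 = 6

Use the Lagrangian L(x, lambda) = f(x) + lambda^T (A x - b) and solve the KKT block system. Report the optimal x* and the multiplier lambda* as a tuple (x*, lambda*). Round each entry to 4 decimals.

Form the Lagrangian:
  L(x, lambda) = (1/2) x^T Q x + c^T x + lambda^T (A x - b)
Stationarity (grad_x L = 0): Q x + c + A^T lambda = 0.
Primal feasibility: A x = b.

This gives the KKT block system:
  [ Q   A^T ] [ x     ]   [-c ]
  [ A    0  ] [ lambda ] = [ b ]

Solving the linear system:
  x*      = (-0.8923, -1.6615)
  lambda* = (-2.6)
  f(x*)   = 4.0308

x* = (-0.8923, -1.6615), lambda* = (-2.6)


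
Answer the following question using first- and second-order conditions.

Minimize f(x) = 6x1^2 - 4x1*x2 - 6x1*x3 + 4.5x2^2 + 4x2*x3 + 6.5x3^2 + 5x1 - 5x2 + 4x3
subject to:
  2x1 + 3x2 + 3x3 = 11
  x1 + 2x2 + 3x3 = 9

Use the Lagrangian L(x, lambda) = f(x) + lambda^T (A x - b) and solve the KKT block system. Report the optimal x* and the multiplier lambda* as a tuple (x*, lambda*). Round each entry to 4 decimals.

Form the Lagrangian:
  L(x, lambda) = (1/2) x^T Q x + c^T x + lambda^T (A x - b)
Stationarity (grad_x L = 0): Q x + c + A^T lambda = 0.
Primal feasibility: A x = b.

This gives the KKT block system:
  [ Q   A^T ] [ x     ]   [-c ]
  [ A    0  ] [ lambda ] = [ b ]

Solving the linear system:
  x*      = (0.9019, 1.0981, 1.9673)
  lambda* = (9.8925, -19.4112)
  f(x*)   = 36.3855

x* = (0.9019, 1.0981, 1.9673), lambda* = (9.8925, -19.4112)


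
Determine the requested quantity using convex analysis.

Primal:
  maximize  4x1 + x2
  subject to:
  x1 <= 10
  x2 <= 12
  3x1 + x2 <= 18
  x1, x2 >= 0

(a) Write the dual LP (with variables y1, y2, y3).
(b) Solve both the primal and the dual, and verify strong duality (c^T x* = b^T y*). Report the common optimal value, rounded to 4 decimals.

The standard primal-dual pair for 'max c^T x s.t. A x <= b, x >= 0' is:
  Dual:  min b^T y  s.t.  A^T y >= c,  y >= 0.

So the dual LP is:
  minimize  10y1 + 12y2 + 18y3
  subject to:
    y1 + 3y3 >= 4
    y2 + y3 >= 1
    y1, y2, y3 >= 0

Solving the primal: x* = (6, 0).
  primal value c^T x* = 24.
Solving the dual: y* = (0, 0, 1.3333).
  dual value b^T y* = 24.
Strong duality: c^T x* = b^T y*. Confirmed.

24


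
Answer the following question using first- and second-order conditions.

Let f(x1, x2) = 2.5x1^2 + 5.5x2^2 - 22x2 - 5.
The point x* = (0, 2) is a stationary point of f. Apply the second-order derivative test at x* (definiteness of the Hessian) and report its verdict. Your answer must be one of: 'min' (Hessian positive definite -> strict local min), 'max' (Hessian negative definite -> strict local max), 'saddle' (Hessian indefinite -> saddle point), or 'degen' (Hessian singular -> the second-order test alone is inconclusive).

Compute the Hessian H = grad^2 f:
  H = [[5, 0], [0, 11]]
Verify stationarity: grad f(x*) = H x* + g = (0, 0).
Eigenvalues of H: 5, 11.
Both eigenvalues > 0, so H is positive definite -> x* is a strict local min.

min


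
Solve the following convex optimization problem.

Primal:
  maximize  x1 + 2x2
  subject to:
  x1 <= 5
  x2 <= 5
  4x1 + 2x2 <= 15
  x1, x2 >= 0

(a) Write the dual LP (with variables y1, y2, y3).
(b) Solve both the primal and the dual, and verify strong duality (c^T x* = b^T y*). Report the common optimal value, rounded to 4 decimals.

The standard primal-dual pair for 'max c^T x s.t. A x <= b, x >= 0' is:
  Dual:  min b^T y  s.t.  A^T y >= c,  y >= 0.

So the dual LP is:
  minimize  5y1 + 5y2 + 15y3
  subject to:
    y1 + 4y3 >= 1
    y2 + 2y3 >= 2
    y1, y2, y3 >= 0

Solving the primal: x* = (1.25, 5).
  primal value c^T x* = 11.25.
Solving the dual: y* = (0, 1.5, 0.25).
  dual value b^T y* = 11.25.
Strong duality: c^T x* = b^T y*. Confirmed.

11.25


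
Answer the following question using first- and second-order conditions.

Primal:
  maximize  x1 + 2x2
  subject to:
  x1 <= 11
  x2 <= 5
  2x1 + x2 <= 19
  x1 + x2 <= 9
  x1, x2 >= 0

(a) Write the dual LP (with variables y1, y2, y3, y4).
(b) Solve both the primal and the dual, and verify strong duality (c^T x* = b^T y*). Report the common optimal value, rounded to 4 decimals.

The standard primal-dual pair for 'max c^T x s.t. A x <= b, x >= 0' is:
  Dual:  min b^T y  s.t.  A^T y >= c,  y >= 0.

So the dual LP is:
  minimize  11y1 + 5y2 + 19y3 + 9y4
  subject to:
    y1 + 2y3 + y4 >= 1
    y2 + y3 + y4 >= 2
    y1, y2, y3, y4 >= 0

Solving the primal: x* = (4, 5).
  primal value c^T x* = 14.
Solving the dual: y* = (0, 1, 0, 1).
  dual value b^T y* = 14.
Strong duality: c^T x* = b^T y*. Confirmed.

14


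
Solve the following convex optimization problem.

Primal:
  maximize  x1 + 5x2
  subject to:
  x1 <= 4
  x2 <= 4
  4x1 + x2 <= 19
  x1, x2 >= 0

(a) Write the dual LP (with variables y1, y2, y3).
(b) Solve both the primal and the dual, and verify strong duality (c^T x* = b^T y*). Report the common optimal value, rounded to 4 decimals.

The standard primal-dual pair for 'max c^T x s.t. A x <= b, x >= 0' is:
  Dual:  min b^T y  s.t.  A^T y >= c,  y >= 0.

So the dual LP is:
  minimize  4y1 + 4y2 + 19y3
  subject to:
    y1 + 4y3 >= 1
    y2 + y3 >= 5
    y1, y2, y3 >= 0

Solving the primal: x* = (3.75, 4).
  primal value c^T x* = 23.75.
Solving the dual: y* = (0, 4.75, 0.25).
  dual value b^T y* = 23.75.
Strong duality: c^T x* = b^T y*. Confirmed.

23.75


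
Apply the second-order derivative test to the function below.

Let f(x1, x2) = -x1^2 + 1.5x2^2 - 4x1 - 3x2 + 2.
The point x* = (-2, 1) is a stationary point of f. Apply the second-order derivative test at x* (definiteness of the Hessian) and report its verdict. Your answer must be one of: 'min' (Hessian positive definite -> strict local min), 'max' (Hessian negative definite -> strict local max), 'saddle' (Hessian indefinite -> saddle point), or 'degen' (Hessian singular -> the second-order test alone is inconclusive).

Compute the Hessian H = grad^2 f:
  H = [[-2, 0], [0, 3]]
Verify stationarity: grad f(x*) = H x* + g = (0, 0).
Eigenvalues of H: -2, 3.
Eigenvalues have mixed signs, so H is indefinite -> x* is a saddle point.

saddle


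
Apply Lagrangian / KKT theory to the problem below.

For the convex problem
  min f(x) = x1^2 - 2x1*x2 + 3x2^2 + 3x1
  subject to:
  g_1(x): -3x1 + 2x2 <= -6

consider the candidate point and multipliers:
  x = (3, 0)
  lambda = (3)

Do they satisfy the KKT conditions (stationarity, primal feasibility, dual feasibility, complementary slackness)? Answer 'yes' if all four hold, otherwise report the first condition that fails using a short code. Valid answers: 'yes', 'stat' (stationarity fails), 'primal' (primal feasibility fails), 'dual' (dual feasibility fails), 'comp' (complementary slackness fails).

Gradient of f: grad f(x) = Q x + c = (9, -6)
Constraint values g_i(x) = a_i^T x - b_i:
  g_1((3, 0)) = -3
Stationarity residual: grad f(x) + sum_i lambda_i a_i = (0, 0)
  -> stationarity OK
Primal feasibility (all g_i <= 0): OK
Dual feasibility (all lambda_i >= 0): OK
Complementary slackness (lambda_i * g_i(x) = 0 for all i): FAILS

Verdict: the first failing condition is complementary_slackness -> comp.

comp


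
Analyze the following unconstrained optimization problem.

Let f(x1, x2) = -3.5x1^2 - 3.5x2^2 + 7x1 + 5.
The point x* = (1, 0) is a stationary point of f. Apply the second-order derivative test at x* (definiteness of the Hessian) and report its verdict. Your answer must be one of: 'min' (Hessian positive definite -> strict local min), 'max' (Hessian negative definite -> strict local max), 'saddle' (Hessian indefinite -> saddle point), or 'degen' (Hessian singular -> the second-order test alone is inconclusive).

Compute the Hessian H = grad^2 f:
  H = [[-7, 0], [0, -7]]
Verify stationarity: grad f(x*) = H x* + g = (0, 0).
Eigenvalues of H: -7, -7.
Both eigenvalues < 0, so H is negative definite -> x* is a strict local max.

max


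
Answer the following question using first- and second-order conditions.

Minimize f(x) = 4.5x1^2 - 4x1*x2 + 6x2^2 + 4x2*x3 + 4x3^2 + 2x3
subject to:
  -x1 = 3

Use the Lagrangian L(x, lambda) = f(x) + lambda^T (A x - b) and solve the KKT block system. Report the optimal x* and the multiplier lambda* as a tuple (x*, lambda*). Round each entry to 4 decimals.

Form the Lagrangian:
  L(x, lambda) = (1/2) x^T Q x + c^T x + lambda^T (A x - b)
Stationarity (grad_x L = 0): Q x + c + A^T lambda = 0.
Primal feasibility: A x = b.

This gives the KKT block system:
  [ Q   A^T ] [ x     ]   [-c ]
  [ A    0  ] [ lambda ] = [ b ]

Solving the linear system:
  x*      = (-3, -1.1, 0.3)
  lambda* = (-22.6)
  f(x*)   = 34.2

x* = (-3, -1.1, 0.3), lambda* = (-22.6)


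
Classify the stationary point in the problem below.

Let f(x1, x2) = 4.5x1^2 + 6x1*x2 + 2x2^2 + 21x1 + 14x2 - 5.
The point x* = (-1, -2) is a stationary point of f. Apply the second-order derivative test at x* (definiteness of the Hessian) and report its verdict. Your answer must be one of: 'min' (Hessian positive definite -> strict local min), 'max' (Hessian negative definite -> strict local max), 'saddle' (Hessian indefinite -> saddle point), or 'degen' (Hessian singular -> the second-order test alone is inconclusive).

Compute the Hessian H = grad^2 f:
  H = [[9, 6], [6, 4]]
Verify stationarity: grad f(x*) = H x* + g = (0, 0).
Eigenvalues of H: 0, 13.
H has a zero eigenvalue (singular; positive semidefinite but not definite), so H is neither positive definite, negative definite, nor indefinite. The second-order test alone is inconclusive -> degen.
(Indeed, f is constant along the null direction of H through x*, so x* is not a strict local extremum.)

degen


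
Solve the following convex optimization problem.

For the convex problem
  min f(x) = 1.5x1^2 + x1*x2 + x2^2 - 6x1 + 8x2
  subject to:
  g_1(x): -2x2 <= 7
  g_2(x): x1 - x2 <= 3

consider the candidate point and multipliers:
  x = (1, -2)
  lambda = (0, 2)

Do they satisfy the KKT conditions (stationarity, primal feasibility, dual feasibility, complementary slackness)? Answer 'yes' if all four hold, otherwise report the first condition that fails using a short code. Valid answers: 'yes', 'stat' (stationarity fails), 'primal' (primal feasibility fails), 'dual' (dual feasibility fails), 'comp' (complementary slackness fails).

Gradient of f: grad f(x) = Q x + c = (-5, 5)
Constraint values g_i(x) = a_i^T x - b_i:
  g_1((1, -2)) = -3
  g_2((1, -2)) = 0
Stationarity residual: grad f(x) + sum_i lambda_i a_i = (-3, 3)
  -> stationarity FAILS
Primal feasibility (all g_i <= 0): OK
Dual feasibility (all lambda_i >= 0): OK
Complementary slackness (lambda_i * g_i(x) = 0 for all i): OK

Verdict: the first failing condition is stationarity -> stat.

stat


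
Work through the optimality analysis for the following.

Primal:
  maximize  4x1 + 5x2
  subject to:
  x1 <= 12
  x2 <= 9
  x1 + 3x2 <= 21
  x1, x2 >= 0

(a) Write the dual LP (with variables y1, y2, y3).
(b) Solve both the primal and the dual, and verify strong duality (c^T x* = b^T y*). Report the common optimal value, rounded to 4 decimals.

The standard primal-dual pair for 'max c^T x s.t. A x <= b, x >= 0' is:
  Dual:  min b^T y  s.t.  A^T y >= c,  y >= 0.

So the dual LP is:
  minimize  12y1 + 9y2 + 21y3
  subject to:
    y1 + y3 >= 4
    y2 + 3y3 >= 5
    y1, y2, y3 >= 0

Solving the primal: x* = (12, 3).
  primal value c^T x* = 63.
Solving the dual: y* = (2.3333, 0, 1.6667).
  dual value b^T y* = 63.
Strong duality: c^T x* = b^T y*. Confirmed.

63


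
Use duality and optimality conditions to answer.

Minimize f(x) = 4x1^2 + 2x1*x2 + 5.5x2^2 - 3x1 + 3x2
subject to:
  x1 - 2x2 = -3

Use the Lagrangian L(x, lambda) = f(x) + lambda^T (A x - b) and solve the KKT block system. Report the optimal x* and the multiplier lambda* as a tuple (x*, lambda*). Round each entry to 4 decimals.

Form the Lagrangian:
  L(x, lambda) = (1/2) x^T Q x + c^T x + lambda^T (A x - b)
Stationarity (grad_x L = 0): Q x + c + A^T lambda = 0.
Primal feasibility: A x = b.

This gives the KKT block system:
  [ Q   A^T ] [ x     ]   [-c ]
  [ A    0  ] [ lambda ] = [ b ]

Solving the linear system:
  x*      = (-0.7647, 1.1176)
  lambda* = (6.8824)
  f(x*)   = 13.1471

x* = (-0.7647, 1.1176), lambda* = (6.8824)


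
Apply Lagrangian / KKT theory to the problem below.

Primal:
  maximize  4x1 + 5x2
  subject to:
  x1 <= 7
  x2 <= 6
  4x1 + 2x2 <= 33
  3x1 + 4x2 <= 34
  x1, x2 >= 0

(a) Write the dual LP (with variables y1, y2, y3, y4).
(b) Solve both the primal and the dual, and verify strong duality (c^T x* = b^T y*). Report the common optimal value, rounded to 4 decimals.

The standard primal-dual pair for 'max c^T x s.t. A x <= b, x >= 0' is:
  Dual:  min b^T y  s.t.  A^T y >= c,  y >= 0.

So the dual LP is:
  minimize  7y1 + 6y2 + 33y3 + 34y4
  subject to:
    y1 + 4y3 + 3y4 >= 4
    y2 + 2y3 + 4y4 >= 5
    y1, y2, y3, y4 >= 0

Solving the primal: x* = (6.4, 3.7).
  primal value c^T x* = 44.1.
Solving the dual: y* = (0, 0, 0.1, 1.2).
  dual value b^T y* = 44.1.
Strong duality: c^T x* = b^T y*. Confirmed.

44.1


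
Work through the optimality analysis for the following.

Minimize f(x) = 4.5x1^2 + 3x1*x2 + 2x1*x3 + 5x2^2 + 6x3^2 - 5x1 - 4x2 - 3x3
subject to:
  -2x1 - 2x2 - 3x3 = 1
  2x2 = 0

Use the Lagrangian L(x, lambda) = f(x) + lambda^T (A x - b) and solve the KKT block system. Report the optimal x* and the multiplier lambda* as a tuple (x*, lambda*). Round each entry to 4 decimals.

Form the Lagrangian:
  L(x, lambda) = (1/2) x^T Q x + c^T x + lambda^T (A x - b)
Stationarity (grad_x L = 0): Q x + c + A^T lambda = 0.
Primal feasibility: A x = b.

This gives the KKT block system:
  [ Q   A^T ] [ x     ]   [-c ]
  [ A    0  ] [ lambda ] = [ b ]

Solving the linear system:
  x*      = (0.0857, 0, -0.3905)
  lambda* = (-2.5048, -0.6333)
  f(x*)   = 1.6238

x* = (0.0857, 0, -0.3905), lambda* = (-2.5048, -0.6333)


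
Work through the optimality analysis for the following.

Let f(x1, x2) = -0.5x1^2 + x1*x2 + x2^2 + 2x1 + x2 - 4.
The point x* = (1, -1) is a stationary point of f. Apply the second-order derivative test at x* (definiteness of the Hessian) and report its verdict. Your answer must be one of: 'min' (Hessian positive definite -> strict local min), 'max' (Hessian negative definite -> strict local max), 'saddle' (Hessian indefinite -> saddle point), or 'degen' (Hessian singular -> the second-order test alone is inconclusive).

Compute the Hessian H = grad^2 f:
  H = [[-1, 1], [1, 2]]
Verify stationarity: grad f(x*) = H x* + g = (0, 0).
Eigenvalues of H: -1.3028, 2.3028.
Eigenvalues have mixed signs, so H is indefinite -> x* is a saddle point.

saddle


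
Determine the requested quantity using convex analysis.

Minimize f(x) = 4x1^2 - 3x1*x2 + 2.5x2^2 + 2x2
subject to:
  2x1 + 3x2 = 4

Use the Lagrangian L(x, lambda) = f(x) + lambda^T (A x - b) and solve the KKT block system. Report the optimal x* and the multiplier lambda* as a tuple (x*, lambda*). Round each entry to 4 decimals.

Form the Lagrangian:
  L(x, lambda) = (1/2) x^T Q x + c^T x + lambda^T (A x - b)
Stationarity (grad_x L = 0): Q x + c + A^T lambda = 0.
Primal feasibility: A x = b.

This gives the KKT block system:
  [ Q   A^T ] [ x     ]   [-c ]
  [ A    0  ] [ lambda ] = [ b ]

Solving the linear system:
  x*      = (0.6875, 0.875)
  lambda* = (-1.4375)
  f(x*)   = 3.75

x* = (0.6875, 0.875), lambda* = (-1.4375)


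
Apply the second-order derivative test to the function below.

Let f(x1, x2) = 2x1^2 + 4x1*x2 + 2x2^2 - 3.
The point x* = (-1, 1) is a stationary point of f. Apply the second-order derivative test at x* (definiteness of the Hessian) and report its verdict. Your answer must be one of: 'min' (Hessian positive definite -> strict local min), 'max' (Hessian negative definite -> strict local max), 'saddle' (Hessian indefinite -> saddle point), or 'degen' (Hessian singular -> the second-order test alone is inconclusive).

Compute the Hessian H = grad^2 f:
  H = [[4, 4], [4, 4]]
Verify stationarity: grad f(x*) = H x* + g = (0, 0).
Eigenvalues of H: 0, 8.
H has a zero eigenvalue (singular; positive semidefinite but not definite), so H is neither positive definite, negative definite, nor indefinite. The second-order test alone is inconclusive -> degen.
(Indeed, f is constant along the null direction of H through x*, so x* is not a strict local extremum.)

degen


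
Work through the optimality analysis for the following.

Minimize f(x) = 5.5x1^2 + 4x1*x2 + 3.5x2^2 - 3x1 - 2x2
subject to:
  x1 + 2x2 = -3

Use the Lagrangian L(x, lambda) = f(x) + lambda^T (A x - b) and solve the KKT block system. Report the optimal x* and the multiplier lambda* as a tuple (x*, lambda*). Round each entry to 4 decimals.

Form the Lagrangian:
  L(x, lambda) = (1/2) x^T Q x + c^T x + lambda^T (A x - b)
Stationarity (grad_x L = 0): Q x + c + A^T lambda = 0.
Primal feasibility: A x = b.

This gives the KKT block system:
  [ Q   A^T ] [ x     ]   [-c ]
  [ A    0  ] [ lambda ] = [ b ]

Solving the linear system:
  x*      = (0.3143, -1.6571)
  lambda* = (6.1714)
  f(x*)   = 10.4429

x* = (0.3143, -1.6571), lambda* = (6.1714)


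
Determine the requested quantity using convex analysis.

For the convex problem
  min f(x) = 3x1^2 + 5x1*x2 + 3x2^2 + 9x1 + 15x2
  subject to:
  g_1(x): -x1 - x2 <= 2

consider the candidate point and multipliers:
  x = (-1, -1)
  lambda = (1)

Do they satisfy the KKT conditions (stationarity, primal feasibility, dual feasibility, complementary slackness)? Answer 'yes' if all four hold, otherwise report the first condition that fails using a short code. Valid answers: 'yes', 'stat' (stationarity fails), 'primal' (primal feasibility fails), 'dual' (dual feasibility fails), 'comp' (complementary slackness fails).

Gradient of f: grad f(x) = Q x + c = (-2, 4)
Constraint values g_i(x) = a_i^T x - b_i:
  g_1((-1, -1)) = 0
Stationarity residual: grad f(x) + sum_i lambda_i a_i = (-3, 3)
  -> stationarity FAILS
Primal feasibility (all g_i <= 0): OK
Dual feasibility (all lambda_i >= 0): OK
Complementary slackness (lambda_i * g_i(x) = 0 for all i): OK

Verdict: the first failing condition is stationarity -> stat.

stat


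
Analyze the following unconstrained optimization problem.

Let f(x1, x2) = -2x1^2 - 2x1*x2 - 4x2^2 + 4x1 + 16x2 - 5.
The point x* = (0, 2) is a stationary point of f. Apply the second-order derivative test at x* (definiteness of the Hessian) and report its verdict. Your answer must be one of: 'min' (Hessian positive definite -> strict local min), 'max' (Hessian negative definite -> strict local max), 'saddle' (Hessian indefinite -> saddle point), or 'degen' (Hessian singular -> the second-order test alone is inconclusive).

Compute the Hessian H = grad^2 f:
  H = [[-4, -2], [-2, -8]]
Verify stationarity: grad f(x*) = H x* + g = (0, 0).
Eigenvalues of H: -8.8284, -3.1716.
Both eigenvalues < 0, so H is negative definite -> x* is a strict local max.

max


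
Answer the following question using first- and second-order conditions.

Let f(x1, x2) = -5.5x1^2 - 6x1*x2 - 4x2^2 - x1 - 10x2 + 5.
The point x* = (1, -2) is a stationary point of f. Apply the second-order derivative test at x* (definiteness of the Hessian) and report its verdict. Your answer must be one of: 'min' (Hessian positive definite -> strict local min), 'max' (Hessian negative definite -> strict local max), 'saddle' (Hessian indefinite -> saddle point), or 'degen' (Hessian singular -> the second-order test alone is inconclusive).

Compute the Hessian H = grad^2 f:
  H = [[-11, -6], [-6, -8]]
Verify stationarity: grad f(x*) = H x* + g = (0, 0).
Eigenvalues of H: -15.6847, -3.3153.
Both eigenvalues < 0, so H is negative definite -> x* is a strict local max.

max


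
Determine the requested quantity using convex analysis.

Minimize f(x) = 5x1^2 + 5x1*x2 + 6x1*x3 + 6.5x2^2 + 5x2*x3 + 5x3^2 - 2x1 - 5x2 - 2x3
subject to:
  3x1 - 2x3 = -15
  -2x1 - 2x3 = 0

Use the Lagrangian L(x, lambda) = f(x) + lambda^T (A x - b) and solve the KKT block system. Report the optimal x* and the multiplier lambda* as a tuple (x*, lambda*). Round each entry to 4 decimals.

Form the Lagrangian:
  L(x, lambda) = (1/2) x^T Q x + c^T x + lambda^T (A x - b)
Stationarity (grad_x L = 0): Q x + c + A^T lambda = 0.
Primal feasibility: A x = b.

This gives the KKT block system:
  [ Q   A^T ] [ x     ]   [-c ]
  [ A    0  ] [ lambda ] = [ b ]

Solving the linear system:
  x*      = (-3, 0.3846, 3)
  lambda* = (4.8, 1.1615)
  f(x*)   = 35.0385

x* = (-3, 0.3846, 3), lambda* = (4.8, 1.1615)


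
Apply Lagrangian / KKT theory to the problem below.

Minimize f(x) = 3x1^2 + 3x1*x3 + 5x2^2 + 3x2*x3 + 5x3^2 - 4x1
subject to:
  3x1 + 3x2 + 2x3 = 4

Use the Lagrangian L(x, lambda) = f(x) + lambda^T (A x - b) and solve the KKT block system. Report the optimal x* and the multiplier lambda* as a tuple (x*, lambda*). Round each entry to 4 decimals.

Form the Lagrangian:
  L(x, lambda) = (1/2) x^T Q x + c^T x + lambda^T (A x - b)
Stationarity (grad_x L = 0): Q x + c + A^T lambda = 0.
Primal feasibility: A x = b.

This gives the KKT block system:
  [ Q   A^T ] [ x     ]   [-c ]
  [ A    0  ] [ lambda ] = [ b ]

Solving the linear system:
  x*      = (1.2101, 0.3261, -0.3043)
  lambda* = (-0.7826)
  f(x*)   = -0.8551

x* = (1.2101, 0.3261, -0.3043), lambda* = (-0.7826)


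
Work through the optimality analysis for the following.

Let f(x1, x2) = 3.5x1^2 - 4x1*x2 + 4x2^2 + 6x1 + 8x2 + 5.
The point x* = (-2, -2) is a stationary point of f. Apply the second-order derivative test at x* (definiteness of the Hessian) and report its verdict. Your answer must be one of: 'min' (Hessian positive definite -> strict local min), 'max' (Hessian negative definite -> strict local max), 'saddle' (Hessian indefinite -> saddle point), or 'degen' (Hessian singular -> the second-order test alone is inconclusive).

Compute the Hessian H = grad^2 f:
  H = [[7, -4], [-4, 8]]
Verify stationarity: grad f(x*) = H x* + g = (0, 0).
Eigenvalues of H: 3.4689, 11.5311.
Both eigenvalues > 0, so H is positive definite -> x* is a strict local min.

min


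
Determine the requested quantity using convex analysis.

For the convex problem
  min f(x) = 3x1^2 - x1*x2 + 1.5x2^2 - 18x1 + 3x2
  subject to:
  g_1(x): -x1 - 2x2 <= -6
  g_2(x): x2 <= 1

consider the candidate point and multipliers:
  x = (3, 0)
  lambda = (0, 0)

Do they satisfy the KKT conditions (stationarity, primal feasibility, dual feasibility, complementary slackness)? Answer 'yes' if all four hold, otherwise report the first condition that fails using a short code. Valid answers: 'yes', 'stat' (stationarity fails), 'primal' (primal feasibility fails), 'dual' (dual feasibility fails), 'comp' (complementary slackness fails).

Gradient of f: grad f(x) = Q x + c = (0, 0)
Constraint values g_i(x) = a_i^T x - b_i:
  g_1((3, 0)) = 3
  g_2((3, 0)) = -1
Stationarity residual: grad f(x) + sum_i lambda_i a_i = (0, 0)
  -> stationarity OK
Primal feasibility (all g_i <= 0): FAILS
Dual feasibility (all lambda_i >= 0): OK
Complementary slackness (lambda_i * g_i(x) = 0 for all i): OK

Verdict: the first failing condition is primal_feasibility -> primal.

primal
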